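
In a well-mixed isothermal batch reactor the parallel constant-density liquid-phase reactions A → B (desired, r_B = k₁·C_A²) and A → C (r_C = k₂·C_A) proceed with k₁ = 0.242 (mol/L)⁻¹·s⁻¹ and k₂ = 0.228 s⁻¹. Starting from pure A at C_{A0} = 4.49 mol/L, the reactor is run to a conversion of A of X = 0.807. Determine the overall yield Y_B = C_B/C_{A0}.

C_A = C_{A0}(1−X) = 0.8666 mol/L.
Along a PFR/batch, dC_C/dC_A = −r_C/(r_B+r_C) = −k₂/(k₂+k₁·C_A).
Integrating from C_{A0} to C_A: C_C = (0.228/0.242)·ln[(0.228+0.242·4.49)/(0.228+0.242·0.867)] = 0.9421·ln(1.315/0.4377) = 1.036 mol/L.
Then C_B = (C_{A0}−C_A) − C_C = 3.623 − 1.036 = 2.587 mol/L.
Y_B = C_B/C_{A0} = 2.587/4.49 = 0.576.

0.576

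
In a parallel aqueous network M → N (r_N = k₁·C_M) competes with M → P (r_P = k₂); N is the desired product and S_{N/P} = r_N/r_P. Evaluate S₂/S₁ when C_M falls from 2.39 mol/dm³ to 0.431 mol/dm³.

0.180

S_{N/P} = (k₁/k₂)·C_M, so S₂/S₁ = (C_{M,2}/C_{M,1}).
= 0.431/2.39 = 0.180.
Selectivity toward N falls as C_M falls — high-concentration operation is favoured.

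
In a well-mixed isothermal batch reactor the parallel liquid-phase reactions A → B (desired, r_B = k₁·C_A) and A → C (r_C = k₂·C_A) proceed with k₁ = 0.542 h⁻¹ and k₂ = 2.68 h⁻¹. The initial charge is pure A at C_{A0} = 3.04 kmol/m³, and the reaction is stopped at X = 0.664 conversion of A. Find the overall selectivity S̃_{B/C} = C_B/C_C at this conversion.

0.202

C_A = C_{A0}(1−X) = 1.021 kmol/m³.
Both paths are first order in A, so the instantaneous fraction to B is constant: dC_B/d(−C_A) = k₁/(k₁+k₂) = 0.1682.
C_B = 0.1682·(C_{A0}−C_A) = 0.1682×2.019 = 0.340 kmol/m³.
C_C = (C_{A0}−C_A)−C_B = 1.679 kmol/m³; S̃_{B/C} = 0.3396/1.679 = 0.202.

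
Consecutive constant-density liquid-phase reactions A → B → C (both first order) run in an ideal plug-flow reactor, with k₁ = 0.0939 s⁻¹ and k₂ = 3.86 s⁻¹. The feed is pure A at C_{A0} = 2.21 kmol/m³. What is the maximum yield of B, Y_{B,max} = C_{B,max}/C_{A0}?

0.0222

For a first-order series the maximum intermediate yield is C_{B,max}/C_{A0} = (k₁/k₂)^[k₂/(k₂−k₁)].
= (0.0939/3.86)^(3.86/(3.86−0.0939)) = (0.02433)^(1.025) = 0.02217.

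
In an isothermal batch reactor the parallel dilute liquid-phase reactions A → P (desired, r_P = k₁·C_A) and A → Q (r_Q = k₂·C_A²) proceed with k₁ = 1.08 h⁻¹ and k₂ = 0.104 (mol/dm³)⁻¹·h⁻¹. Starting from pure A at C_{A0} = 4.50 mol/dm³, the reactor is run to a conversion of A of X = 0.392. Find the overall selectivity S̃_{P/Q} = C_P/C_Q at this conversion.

C_A = C_{A0}(1−X) = 2.736 mol/dm³.
Along a PFR/batch, dC_P/dC_A = −r_P/(r_P+r_Q) = −k₁/(k₁+k₂·C_A).
Integrating from C_{A0} to C_A: C_P = (1.08/0.104)·ln[(1.08+0.104·4.50)/(1.08+0.104·2.74)] = 10.38·ln(1.548/1.365) = 1.310 mol/dm³.
C_Q = (C_{A0}−C_A)−C_P = 0.4540 mol/dm³; S̃_{P/Q} = 1.310/0.4540 = 2.89.

2.89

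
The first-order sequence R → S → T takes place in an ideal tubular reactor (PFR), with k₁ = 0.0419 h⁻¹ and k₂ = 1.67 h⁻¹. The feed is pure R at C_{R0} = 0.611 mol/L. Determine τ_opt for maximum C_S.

Setting dC_S/dτ = 0 gives τ_opt = ln(k₂/k₁)/(k₂−k₁).
= ln(1.67/0.0419)/(1.67−0.0419) = ln(39.86)/1.628 = 3.685/1.628 = 2.26 h.

2.26 h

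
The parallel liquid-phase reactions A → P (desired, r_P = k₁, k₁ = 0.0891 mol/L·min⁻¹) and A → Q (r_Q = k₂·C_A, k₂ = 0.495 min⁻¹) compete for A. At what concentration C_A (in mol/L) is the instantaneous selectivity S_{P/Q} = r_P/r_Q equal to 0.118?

1.53 mol/L

S_{P/Q} = (k₁/k₂)·C_A⁻¹ ⇒ C_A = (S·k₂/k₁)^(-1).
= (0.118×0.495/0.0891)^(-1) = (0.6556)^(-1) = 1.53 mol/L.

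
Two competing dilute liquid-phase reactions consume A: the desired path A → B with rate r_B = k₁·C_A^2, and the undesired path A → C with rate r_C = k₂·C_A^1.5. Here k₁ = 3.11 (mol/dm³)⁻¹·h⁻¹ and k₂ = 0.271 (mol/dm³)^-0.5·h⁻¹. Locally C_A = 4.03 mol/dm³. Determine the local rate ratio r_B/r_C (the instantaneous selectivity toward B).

23.0

S_{B/C} = r_B/r_C = (k₁·C_A^2)/(k₂·C_A^1.5) = (k₁/k₂)·C_A^0.5.
= (3.11×4.030^2) / (0.271×4.030^1.5) = 50.51/2.192 = 23.0.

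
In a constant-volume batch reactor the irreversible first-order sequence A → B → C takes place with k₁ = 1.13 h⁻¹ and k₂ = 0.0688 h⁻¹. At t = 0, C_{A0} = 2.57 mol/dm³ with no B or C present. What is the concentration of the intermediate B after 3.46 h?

Solving the coupled first-order balances gives C_B(t) = [k₁/(k₂−k₁)]·C_{A0}·(e^(−k₁t) − e^(−k₂t)).
e^(−k₁t) = e^(−1.13×3.46) = e^(−3.910) = 0.02004; e^(−k₂t) = e^(−0.2380) = 0.7882.
C_B = 1.13×2.57/(0.0688−1.13) × (0.02004−0.7882) = (-2.737)×(-0.7681) = 2.102 mol/dm³.

2.10 mol/dm³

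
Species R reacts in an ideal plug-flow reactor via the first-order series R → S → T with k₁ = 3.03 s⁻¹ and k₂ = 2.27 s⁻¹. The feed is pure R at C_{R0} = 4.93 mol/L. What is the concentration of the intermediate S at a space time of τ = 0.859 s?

The intermediate concentration in a first-order A→B→C sequence is C_S = k₁C_{R0}(e^(−k₁τ) − e^(−k₂τ))/(k₂−k₁).
e^(−k₁τ) = e^(−3.03×0.859) = e^(−2.603) = 0.07407; e^(−k₂τ) = e^(−1.950) = 0.1423.
C_S = 3.03×4.93/(2.27−3.03) × (0.07407−0.1423) = (-19.66)×(-0.06822) = 1.341 mol/L.

1.34 mol/L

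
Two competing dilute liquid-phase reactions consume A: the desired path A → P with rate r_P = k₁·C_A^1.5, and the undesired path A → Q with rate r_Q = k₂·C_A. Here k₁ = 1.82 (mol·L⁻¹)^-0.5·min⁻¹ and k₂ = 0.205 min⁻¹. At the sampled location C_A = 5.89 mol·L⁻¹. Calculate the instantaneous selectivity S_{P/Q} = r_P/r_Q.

21.5

S_{P/Q} = r_P/r_Q = (k₁·C_A^1.5)/(k₂·C_A) = (k₁/k₂)·C_A^0.5.
= (1.82×5.890^1.5) / (0.205×5.890) = 26.02/1.207 = 21.5.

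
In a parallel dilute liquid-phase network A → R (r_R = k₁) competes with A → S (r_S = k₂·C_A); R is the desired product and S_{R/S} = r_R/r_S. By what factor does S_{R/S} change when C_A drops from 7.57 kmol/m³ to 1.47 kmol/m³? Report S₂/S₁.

S_{R/S} = (k₁/k₂)·C_A⁻¹, so S₂/S₁ = (C_{A,2}/C_{A,1})⁻¹.
= 7.57/1.47 = 5.15.
Selectivity toward R rises as C_A falls — low-concentration operation is favoured.

5.15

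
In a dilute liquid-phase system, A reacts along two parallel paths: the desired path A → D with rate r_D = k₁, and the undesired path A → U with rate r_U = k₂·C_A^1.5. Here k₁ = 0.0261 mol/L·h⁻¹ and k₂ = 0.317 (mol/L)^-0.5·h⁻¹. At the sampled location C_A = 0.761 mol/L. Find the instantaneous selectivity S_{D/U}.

S_{D/U} = r_D/r_U = (k₁)/(k₂·C_A^1.5) = (k₁/k₂)·C_A^-1.5.
= (0.0261) / (0.317×0.7610^1.5) = 0.02610/0.2104 = 0.124.

0.124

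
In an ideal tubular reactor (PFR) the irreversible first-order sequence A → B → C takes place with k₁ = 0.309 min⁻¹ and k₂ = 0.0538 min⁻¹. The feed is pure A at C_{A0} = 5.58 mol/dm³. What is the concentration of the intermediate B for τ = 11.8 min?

Solving the coupled first-order balances gives C_B(τ) = [k₁/(k₂−k₁)]·C_{A0}·(e^(−k₁τ) − e^(−k₂τ)).
e^(−k₁τ) = e^(−0.309×11.8) = e^(−3.646) = 0.02609; e^(−k₂τ) = e^(−0.6348) = 0.5300.
C_B = 0.309×5.58/(0.0538−0.309) × (0.02609−0.5300) = (-6.756)×(-0.5039) = 3.405 mol/dm³.

3.40 mol/dm³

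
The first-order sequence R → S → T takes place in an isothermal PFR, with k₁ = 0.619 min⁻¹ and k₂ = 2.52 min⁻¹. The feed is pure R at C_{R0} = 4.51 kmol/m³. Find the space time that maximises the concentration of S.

0.739 min

Setting dC_S/dτ = 0 gives τ_opt = ln(k₂/k₁)/(k₂−k₁).
= ln(2.52/0.619)/(2.52−0.619) = ln(4.071)/1.901 = 1.404/1.901 = 0.739 min.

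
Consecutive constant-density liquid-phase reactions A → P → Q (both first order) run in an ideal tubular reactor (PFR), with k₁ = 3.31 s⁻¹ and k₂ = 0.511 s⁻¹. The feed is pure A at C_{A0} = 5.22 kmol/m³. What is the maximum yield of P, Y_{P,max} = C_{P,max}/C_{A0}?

For a first-order series the maximum intermediate yield is C_{P,max}/C_{A0} = (k₁/k₂)^[k₂/(k₂−k₁)].
= (3.31/0.511)^(0.511/(0.511−3.31)) = (6.477)^(-0.1826) = 0.7110.

0.711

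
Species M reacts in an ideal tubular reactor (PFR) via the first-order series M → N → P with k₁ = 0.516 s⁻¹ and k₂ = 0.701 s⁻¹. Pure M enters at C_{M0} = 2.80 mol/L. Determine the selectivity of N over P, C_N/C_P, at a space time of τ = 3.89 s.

0.286

For first-order series with pure M initially, C_N(τ) = k₁C_{M0}/(k₂−k₁)·(e^(−k₁τ) − e^(−k₂τ)).
e^(−k₁τ) = e^(−0.516×3.89) = e^(−2.007) = 0.1344; e^(−k₂τ) = e^(−2.727) = 0.06542.
C_N = 0.516×2.80/(0.701−0.516) × (0.1344−0.06542) = 7.810×0.06894 = 0.5384 mol/L.
C_M = C_{M0}e^(−k₁τ) = 0.3762 mol/L, so C_P = C_{M0}−C_M−C_N = 1.885 mol/L; C_N/C_P = 0.286.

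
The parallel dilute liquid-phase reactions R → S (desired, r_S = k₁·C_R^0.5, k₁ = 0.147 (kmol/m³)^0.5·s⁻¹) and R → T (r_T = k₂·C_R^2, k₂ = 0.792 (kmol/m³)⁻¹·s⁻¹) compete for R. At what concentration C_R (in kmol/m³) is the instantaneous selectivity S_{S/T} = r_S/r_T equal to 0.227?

S_{S/T} = (k₁/k₂)·C_R^-1.5 ⇒ C_R = (S·k₂/k₁)^(1/(-1.5)).
= (0.227×0.792/0.147)^(-0.6667) = (1.223)^(-0.6667) = 0.874 kmol/m³.

0.874 kmol/m³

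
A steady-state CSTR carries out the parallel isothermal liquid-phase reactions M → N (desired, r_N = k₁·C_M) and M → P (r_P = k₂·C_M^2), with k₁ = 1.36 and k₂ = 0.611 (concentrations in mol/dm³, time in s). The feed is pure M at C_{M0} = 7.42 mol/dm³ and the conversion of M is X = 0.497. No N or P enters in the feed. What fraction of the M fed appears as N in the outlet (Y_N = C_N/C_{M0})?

Exit C_M = C_{M0}(1−X) = 7.42×0.503 = 3.732 mol/dm³.
In a CSTR the entire volume is at exit conditions, so r_N = 1.36×3.732 = 5.076 and r_P = 0.611×3.732^2 = 8.511.
Fraction of consumed M going to N: r_N/(r_N+r_P) = 0.3736.
C_N = 0.3736·C_{M0}·X = 0.3736×7.42×0.497 = 1.38 mol/dm³; Y_N = C_N/C_{M0} = 0.186.

0.186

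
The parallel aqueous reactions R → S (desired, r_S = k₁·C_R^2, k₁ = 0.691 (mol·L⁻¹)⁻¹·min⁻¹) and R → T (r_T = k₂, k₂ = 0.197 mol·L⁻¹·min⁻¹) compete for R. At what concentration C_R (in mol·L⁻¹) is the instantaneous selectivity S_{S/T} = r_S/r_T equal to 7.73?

1.48 mol·L⁻¹

S_{S/T} = (k₁/k₂)·C_R^2 ⇒ C_R = (S·k₂/k₁)^(0.5).
= (7.73×0.197/0.691)^(0.5) = (2.204)^(0.5) = 1.48 mol·L⁻¹.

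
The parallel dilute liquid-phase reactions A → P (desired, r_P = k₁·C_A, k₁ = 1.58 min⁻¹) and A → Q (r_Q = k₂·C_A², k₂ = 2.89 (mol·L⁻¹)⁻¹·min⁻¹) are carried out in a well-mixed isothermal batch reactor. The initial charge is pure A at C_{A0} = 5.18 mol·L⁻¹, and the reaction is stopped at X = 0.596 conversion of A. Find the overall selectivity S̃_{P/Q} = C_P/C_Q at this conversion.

0.159

C_A = C_{A0}(1−X) = 2.093 mol·L⁻¹.
Along a PFR/batch, dC_P/dC_A = −r_P/(r_P+r_Q) = −k₁/(k₁+k₂·C_A).
Integrating from C_{A0} to C_A: C_P = (1.58/2.89)·ln[(1.58+2.89·5.18)/(1.58+2.89·2.09)] = 0.5467·ln(16.55/7.628) = 0.4235 mol·L⁻¹.
C_Q = (C_{A0}−C_A)−C_P = 2.664 mol·L⁻¹; S̃_{P/Q} = 0.4235/2.664 = 0.159.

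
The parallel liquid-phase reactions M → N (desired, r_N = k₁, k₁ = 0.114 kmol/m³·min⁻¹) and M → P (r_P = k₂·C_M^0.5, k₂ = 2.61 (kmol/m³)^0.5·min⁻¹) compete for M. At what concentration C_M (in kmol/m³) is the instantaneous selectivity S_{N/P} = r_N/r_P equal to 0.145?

S_{N/P} = (k₁/k₂)·C_M^-0.5 ⇒ C_M = (S·k₂/k₁)^(-2).
= (0.145×2.61/0.114)^(-2) = (3.320)^(-2) = 0.0907 kmol/m³.

0.0907 kmol/m³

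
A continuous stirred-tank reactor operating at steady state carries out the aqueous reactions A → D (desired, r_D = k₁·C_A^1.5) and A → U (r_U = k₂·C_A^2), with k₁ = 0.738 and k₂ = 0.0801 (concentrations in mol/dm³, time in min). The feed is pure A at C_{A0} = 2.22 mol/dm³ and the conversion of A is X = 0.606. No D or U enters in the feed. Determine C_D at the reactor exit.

Exit C_A = C_{A0}(1−X) = 2.22×0.394 = 0.8747 mol/dm³.
Rates in a CSTR are evaluated at the outlet concentration: r_D = 0.738×0.8747^1.5 = 0.6037, r_U = 0.0801×0.8747^2 = 0.06128.
Fraction of consumed A going to D: r_D/(r_D+r_U) = 0.9078.
C_D = 0.9078·C_{A0}·X = 0.9078×2.22×0.606 = 1.22 mol/dm³.

1.22 mol/dm³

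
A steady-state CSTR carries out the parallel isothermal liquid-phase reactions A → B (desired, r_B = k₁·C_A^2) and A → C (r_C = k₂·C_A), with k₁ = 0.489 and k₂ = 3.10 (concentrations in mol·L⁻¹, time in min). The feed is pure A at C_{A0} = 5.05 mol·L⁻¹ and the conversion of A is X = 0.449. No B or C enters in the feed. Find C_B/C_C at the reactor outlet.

Exit C_A = C_{A0}(1−X) = 5.05×0.551 = 2.783 mol·L⁻¹.
Rates in a CSTR are evaluated at the outlet concentration: r_B = 0.489×2.783^2 = 3.786, r_C = 3.10×2.783 = 8.626.
Overall selectivity = C_B/C_C = r_Bτ/(r_Cτ) = r_B/r_C = 0.439.

0.439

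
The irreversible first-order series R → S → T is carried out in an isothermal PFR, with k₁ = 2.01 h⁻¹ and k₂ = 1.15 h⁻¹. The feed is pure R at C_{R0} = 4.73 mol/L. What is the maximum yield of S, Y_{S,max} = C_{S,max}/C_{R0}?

Evaluating C_S at τ_opt = ln(k₂/k₁)/(k₂−k₁) gives C_{S,max}/C_{R0} = (k₁/k₂)^[k₂/(k₂−k₁)].
= (2.01/1.15)^(1.15/(1.15−2.01)) = (1.748)^(-1.337) = 0.4739.

0.474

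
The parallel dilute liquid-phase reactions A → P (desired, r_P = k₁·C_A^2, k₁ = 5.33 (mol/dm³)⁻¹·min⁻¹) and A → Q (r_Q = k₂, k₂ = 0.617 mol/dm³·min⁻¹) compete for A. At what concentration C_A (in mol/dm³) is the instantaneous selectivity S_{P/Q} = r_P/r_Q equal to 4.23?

0.700 mol/dm³

S_{P/Q} = (k₁/k₂)·C_A^2 ⇒ C_A = (S·k₂/k₁)^(0.5).
= (4.23×0.617/5.33)^(0.5) = (0.4897)^(0.5) = 0.700 mol/dm³.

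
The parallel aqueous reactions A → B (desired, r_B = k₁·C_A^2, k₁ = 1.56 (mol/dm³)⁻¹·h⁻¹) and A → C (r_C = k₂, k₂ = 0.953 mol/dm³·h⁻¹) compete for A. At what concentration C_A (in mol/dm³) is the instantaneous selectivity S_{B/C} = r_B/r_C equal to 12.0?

2.71 mol/dm³

S_{B/C} = (k₁/k₂)·C_A^2 ⇒ C_A = (S·k₂/k₁)^(0.5).
= (12.0×0.953/1.56)^(0.5) = (7.331)^(0.5) = 2.71 mol/dm³.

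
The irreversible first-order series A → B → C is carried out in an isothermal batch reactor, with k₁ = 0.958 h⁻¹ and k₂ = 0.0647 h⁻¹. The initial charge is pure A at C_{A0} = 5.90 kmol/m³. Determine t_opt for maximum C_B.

Setting dC_B/dt = 0 gives t_opt = ln(k₂/k₁)/(k₂−k₁).
= ln(0.0647/0.958)/(0.0647−0.958) = ln(0.06754)/-0.8933 = -2.695/-0.8933 = 3.02 h.

3.02 h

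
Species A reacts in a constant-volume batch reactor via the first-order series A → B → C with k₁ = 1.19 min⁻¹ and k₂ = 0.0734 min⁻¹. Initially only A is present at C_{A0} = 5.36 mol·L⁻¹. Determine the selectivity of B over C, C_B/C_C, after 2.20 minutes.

Solving the coupled first-order balances gives C_B(t) = [k₁/(k₂−k₁)]·C_{A0}·(e^(−k₁t) − e^(−k₂t)).
e^(−k₁t) = e^(−1.19×2.20) = e^(−2.618) = 0.07295; e^(−k₂t) = e^(−0.1615) = 0.8509.
C_B = 1.19×5.36/(0.0734−1.19) × (0.07295−0.8509) = (-5.712)×(-0.7779) = 4.444 mol·L⁻¹.
C_A = C_{A0}e^(−k₁t) = 0.3910 mol·L⁻¹, so C_C = C_{A0}−C_A−C_B = 0.5252 mol·L⁻¹; C_B/C_C = 8.46.

8.46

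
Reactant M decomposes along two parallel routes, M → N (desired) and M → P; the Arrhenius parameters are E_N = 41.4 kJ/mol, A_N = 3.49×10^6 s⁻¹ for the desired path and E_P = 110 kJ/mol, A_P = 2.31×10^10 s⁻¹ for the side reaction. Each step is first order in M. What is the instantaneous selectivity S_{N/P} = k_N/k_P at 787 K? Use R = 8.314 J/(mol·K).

5.40

Since both paths have the same order in M, the concentration cancels and S_{N/P} = k_N/k_P = (A_N/A_P)·exp[(E_P−E_N)/(RT)].
(E_P−E_N)/(RT) = (110−41.4)×10³/(8.314×787) = 68600/6543 = 10.48.
k_N/k_P = (3.49×10^6/2.31×10^10)·exp(10.48) = 1.511×10^-4 × 35750 = 5.40.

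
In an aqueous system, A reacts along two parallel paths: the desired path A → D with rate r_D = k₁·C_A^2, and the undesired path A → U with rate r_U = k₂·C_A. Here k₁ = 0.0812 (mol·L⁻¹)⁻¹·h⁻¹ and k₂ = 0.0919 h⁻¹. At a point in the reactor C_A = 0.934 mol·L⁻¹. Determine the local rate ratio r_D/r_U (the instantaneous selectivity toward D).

S_{D/U} = r_D/r_U = (k₁·C_A^2)/(k₂·C_A) = (k₁/k₂)·C_A.
= (0.0812×0.9340^2) / (0.0919×0.9340) = 0.07084/0.08583 = 0.825.

0.825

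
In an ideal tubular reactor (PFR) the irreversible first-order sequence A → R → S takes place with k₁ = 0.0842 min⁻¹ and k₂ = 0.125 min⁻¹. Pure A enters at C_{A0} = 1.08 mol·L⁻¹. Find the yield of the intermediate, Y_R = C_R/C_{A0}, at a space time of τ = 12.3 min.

Solving the coupled first-order balances gives C_R(τ) = [k₁/(k₂−k₁)]·C_{A0}·(e^(−k₁τ) − e^(−k₂τ)).
e^(−k₁τ) = e^(−0.0842×12.3) = e^(−1.036) = 0.3550; e^(−k₂τ) = e^(−1.538) = 0.2149.
C_R = 0.0842×1.08/(0.125−0.0842) × (0.3550−0.2149) = 2.229×0.1401 = 0.3122 mol·L⁻¹.
Y_R = C_R/C_{A0} = 0.3122/1.08 = 0.289.

0.289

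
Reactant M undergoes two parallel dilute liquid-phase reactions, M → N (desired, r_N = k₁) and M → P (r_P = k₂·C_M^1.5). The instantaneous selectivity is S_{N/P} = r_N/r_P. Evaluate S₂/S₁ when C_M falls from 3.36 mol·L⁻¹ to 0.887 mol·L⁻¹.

7.37

S_{N/P} = (k₁/k₂)·C_M^-1.5, so S₂/S₁ = (C_{M,2}/C_{M,1})^-1.5.
= (0.887/3.36)^(-1.5) = (0.2640)^(-1.5) = 7.37.
Selectivity toward N rises as C_M falls — low-concentration operation is favoured.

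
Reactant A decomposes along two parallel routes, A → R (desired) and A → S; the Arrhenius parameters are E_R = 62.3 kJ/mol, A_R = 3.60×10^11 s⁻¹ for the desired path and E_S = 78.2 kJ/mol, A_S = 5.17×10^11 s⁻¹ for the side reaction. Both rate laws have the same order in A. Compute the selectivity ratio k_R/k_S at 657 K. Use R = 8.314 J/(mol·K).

12.8

With equal orders, S_{R/S} = k_R/k_S = (A_R/A_S)·exp[(E_S−E_R)/(RT)].
(E_S−E_R)/(RT) = (78.2−62.3)×10³/(8.314×657) = 15900/5462 = 2.911.
k_R/k_S = (3.60×10^11/5.17×10^11)·exp(2.911) = 0.6963 × 18.37 = 12.8.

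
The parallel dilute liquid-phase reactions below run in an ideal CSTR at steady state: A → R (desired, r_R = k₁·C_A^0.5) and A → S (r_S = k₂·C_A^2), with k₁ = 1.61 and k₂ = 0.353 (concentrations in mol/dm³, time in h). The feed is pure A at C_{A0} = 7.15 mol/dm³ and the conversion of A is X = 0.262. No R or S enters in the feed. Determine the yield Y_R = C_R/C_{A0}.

Exit C_A = C_{A0}(1−X) = 7.15×0.738 = 5.277 mol/dm³.
Rates in a CSTR are evaluated at the outlet concentration: r_R = 1.61×5.277^0.5 = 3.698, r_S = 0.353×5.277^2 = 9.829.
Fraction of consumed A going to R: r_R/(r_R+r_S) = 0.2734.
C_R = 0.2734·C_{A0}·X = 0.2734×7.15×0.262 = 0.512 mol/dm³; Y_R = C_R/C_{A0} = 0.0716.

0.0716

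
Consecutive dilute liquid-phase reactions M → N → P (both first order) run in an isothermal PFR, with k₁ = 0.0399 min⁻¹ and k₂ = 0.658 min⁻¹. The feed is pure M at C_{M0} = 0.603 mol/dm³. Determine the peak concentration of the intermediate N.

At the optimum, C_{N,max}/C_{M0} = (k₁/k₂)^[k₂/(k₂−k₁)].
= (0.0399/0.658)^(0.658/(0.658−0.0399)) = (0.06064)^(1.065) = 0.05060.
C_{N,max} = 0.05060×0.603 = 0.0305 mol/dm³.

0.0305 mol/dm³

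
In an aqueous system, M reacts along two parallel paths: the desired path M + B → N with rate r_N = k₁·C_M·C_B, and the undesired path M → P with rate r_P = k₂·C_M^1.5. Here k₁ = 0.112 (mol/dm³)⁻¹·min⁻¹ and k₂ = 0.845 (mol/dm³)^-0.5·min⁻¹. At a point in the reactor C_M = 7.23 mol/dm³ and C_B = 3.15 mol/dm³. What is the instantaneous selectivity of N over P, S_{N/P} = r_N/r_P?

S_{N/P} = r_N/r_P = (k₁·C_M·C_B)/(k₂·C_M^1.5) = (k₁/k₂)·C_M^-0.5·C_B.
= (0.112×7.230×3.150) / (0.845×7.230^1.5) = 2.551/16.43 = 0.155.
The undesired path is higher order in M, so low C_M (CSTR or dilute feed) favours N.

0.155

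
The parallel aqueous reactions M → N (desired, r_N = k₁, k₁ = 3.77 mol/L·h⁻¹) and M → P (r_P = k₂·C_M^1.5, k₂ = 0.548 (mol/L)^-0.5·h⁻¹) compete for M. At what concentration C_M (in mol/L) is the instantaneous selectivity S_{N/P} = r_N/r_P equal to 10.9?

0.736 mol/L

S_{N/P} = (k₁/k₂)·C_M^-1.5 ⇒ C_M = (S·k₂/k₁)^(1/(-1.5)).
= (10.9×0.548/3.77)^(-0.6667) = (1.584)^(-0.6667) = 0.736 mol/L.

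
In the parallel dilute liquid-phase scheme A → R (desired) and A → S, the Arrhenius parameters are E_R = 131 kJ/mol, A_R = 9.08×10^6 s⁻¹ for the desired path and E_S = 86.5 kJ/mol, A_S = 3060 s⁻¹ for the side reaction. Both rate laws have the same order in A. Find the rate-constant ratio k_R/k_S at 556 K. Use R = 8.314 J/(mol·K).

0.196

k_R/k_S = (A_R/A_S)·exp[−(E_R−E_S)/(RT)] = (A_R/A_S)·exp[(E_S−E_R)/(RT)].
(E_S−E_R)/(RT) = (86.5−131)×10³/(8.314×556) = -44500/4623 = -9.627.
k_R/k_S = (9.08×10^6/3060)·exp(-9.627) = 2967 × 6.595×10^-5 = 0.196.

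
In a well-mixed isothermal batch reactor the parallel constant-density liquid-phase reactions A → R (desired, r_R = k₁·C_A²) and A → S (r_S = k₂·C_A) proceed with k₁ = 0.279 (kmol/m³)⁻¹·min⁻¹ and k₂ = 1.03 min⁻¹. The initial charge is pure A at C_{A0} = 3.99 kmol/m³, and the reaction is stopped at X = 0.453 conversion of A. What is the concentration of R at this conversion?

0.817 kmol/m³

C_A = C_{A0}(1−X) = 2.183 kmol/m³.
Along a PFR/batch, dC_S/dC_A = −r_S/(r_R+r_S) = −k₂/(k₂+k₁·C_A).
Integrating from C_{A0} to C_A: C_S = (1.03/0.279)·ln[(1.03+0.279·3.99)/(1.03+0.279·2.18)] = 3.692·ln(2.143/1.639) = 0.9904 kmol/m³.
Then C_R = (C_{A0}−C_A) − C_S = 1.807 − 0.9904 = 0.8171 kmol/m³.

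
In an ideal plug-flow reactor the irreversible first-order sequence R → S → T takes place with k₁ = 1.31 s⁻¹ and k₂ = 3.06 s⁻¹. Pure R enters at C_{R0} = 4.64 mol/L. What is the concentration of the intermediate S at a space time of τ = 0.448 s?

Solving the coupled first-order balances gives C_S(τ) = [k₁/(k₂−k₁)]·C_{R0}·(e^(−k₁τ) − e^(−k₂τ)).
e^(−k₁τ) = e^(−1.31×0.448) = e^(−0.5869) = 0.5561; e^(−k₂τ) = e^(−1.371) = 0.2539.
C_S = 1.31×4.64/(3.06−1.31) × (0.5561−0.2539) = 3.473×0.3022 = 1.050 mol/L.

1.05 mol/L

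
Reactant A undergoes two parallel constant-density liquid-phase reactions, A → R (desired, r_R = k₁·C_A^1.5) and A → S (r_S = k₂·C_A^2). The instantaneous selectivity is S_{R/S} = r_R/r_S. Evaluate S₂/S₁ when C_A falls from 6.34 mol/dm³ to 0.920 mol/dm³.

2.63

S_{R/S} = (k₁/k₂)·C_A^-0.5, so S₂/S₁ = (C_{A,2}/C_{A,1})^-0.5.
= (0.920/6.34)^(-0.5) = (0.1451)^(-0.5) = 2.63.
Selectivity toward R rises as C_A falls — low-concentration operation is favoured.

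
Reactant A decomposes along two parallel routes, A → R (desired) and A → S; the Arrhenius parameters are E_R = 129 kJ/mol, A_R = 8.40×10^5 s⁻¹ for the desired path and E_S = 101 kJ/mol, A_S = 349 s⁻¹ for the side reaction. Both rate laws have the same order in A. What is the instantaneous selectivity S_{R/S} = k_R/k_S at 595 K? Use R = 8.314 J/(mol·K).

With equal orders, S_{R/S} = k_R/k_S = (A_R/A_S)·exp[(E_S−E_R)/(RT)].
(E_S−E_R)/(RT) = (101−129)×10³/(8.314×595) = -28000/4947 = -5.660.
k_R/k_S = (8.40×10^5/349)·exp(-5.660) = 2407 × 0.003482 = 8.38.

8.38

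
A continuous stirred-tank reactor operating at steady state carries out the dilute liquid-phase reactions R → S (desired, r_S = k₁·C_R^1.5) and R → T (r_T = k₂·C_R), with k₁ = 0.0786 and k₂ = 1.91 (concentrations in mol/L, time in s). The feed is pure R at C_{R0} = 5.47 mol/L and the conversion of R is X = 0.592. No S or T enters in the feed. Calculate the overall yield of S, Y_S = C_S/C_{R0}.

0.0343

Exit C_R = C_{R0}(1−X) = 5.47×0.408 = 2.232 mol/L.
In a CSTR the entire volume is at exit conditions, so r_S = 0.0786×2.232^1.5 = 0.2621 and r_T = 1.91×2.232 = 4.263.
Fraction of consumed R going to S: r_S/(r_S+r_T) = 0.05792.
C_S = 0.05792·C_{R0}·X = 0.05792×5.47×0.592 = 0.188 mol/L; Y_S = C_S/C_{R0} = 0.0343.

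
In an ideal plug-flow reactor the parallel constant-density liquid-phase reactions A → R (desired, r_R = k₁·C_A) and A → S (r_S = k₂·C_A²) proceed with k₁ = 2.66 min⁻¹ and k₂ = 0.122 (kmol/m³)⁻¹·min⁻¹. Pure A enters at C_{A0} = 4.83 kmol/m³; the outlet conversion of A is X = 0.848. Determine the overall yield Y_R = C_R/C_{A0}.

0.754

C_A = C_{A0}(1−X) = 0.7342 kmol/m³.
Along a PFR/batch, dC_R/dC_A = −r_R/(r_R+r_S) = −k₁/(k₁+k₂·C_A).
Integrating from C_{A0} to C_A: C_R = (2.66/0.122)·ln[(2.66+0.122·4.83)/(2.66+0.122·0.734)] = 21.80·ln(3.249/2.750) = 3.641 kmol/m³.
Y_R = C_R/C_{A0} = 3.641/4.83 = 0.754.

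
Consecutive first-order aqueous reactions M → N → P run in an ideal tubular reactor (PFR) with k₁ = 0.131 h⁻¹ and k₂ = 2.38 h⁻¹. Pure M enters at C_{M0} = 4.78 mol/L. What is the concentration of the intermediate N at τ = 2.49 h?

0.200 mol/L

The intermediate concentration in a first-order A→B→C sequence is C_N = k₁C_{M0}(e^(−k₁τ) − e^(−k₂τ))/(k₂−k₁).
e^(−k₁τ) = e^(−0.131×2.49) = e^(−0.3262) = 0.7217; e^(−k₂τ) = e^(−5.926) = 0.002669.
C_N = 0.131×4.78/(2.38−0.131) × (0.7217−0.002669) = 0.2784×0.7190 = 0.2002 mol/L.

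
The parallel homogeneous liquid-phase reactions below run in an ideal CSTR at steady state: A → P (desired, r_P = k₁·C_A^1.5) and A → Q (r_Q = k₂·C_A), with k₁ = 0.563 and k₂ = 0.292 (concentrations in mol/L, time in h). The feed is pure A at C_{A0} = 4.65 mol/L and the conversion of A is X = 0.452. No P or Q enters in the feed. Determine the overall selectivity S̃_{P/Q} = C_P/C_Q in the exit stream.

Exit C_A = C_{A0}(1−X) = 4.65×0.548 = 2.548 mol/L.
A CSTR operates uniformly at the exit composition, giving r_P = 2.290 and r_Q = 0.7441 (each k·C_A^n at C_A = 2.548).
Overall selectivity = C_P/C_Q = r_Pτ/(r_Qτ) = r_P/r_Q = 3.08.

3.08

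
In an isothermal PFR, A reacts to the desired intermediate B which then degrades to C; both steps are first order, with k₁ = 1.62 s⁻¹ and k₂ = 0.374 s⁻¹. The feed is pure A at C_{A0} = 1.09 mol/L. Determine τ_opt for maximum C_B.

For first-order series the maximum of C_B occurs at τ_opt = ln(k₂/k₁)/(k₂−k₁).
= ln(0.374/1.62)/(0.374−1.62) = ln(0.2309)/-1.246 = -1.466/-1.246 = 1.18 s.

1.18 s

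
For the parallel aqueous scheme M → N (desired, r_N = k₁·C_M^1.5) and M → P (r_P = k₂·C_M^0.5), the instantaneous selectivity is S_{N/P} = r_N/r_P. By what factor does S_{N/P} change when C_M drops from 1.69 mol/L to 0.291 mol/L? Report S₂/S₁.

0.172

S_{N/P} = (k₁/k₂)·C_M, so S₂/S₁ = (C_{M,2}/C_{M,1}).
= 0.291/1.69 = 0.172.
Selectivity toward N falls as C_M falls — high-concentration operation is favoured.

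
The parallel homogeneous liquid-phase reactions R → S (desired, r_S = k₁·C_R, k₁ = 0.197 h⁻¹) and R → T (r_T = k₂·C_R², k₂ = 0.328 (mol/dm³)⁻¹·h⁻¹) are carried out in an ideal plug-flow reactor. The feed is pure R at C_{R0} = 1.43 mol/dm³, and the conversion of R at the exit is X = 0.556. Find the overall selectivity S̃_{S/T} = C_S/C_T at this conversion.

0.601

C_R = C_{R0}(1−X) = 0.6349 mol/dm³.
Along a PFR/batch, dC_S/dC_R = −r_S/(r_S+r_T) = −k₁/(k₁+k₂·C_R).
Integrating from C_{R0} to C_R: C_S = (0.197/0.328)·ln[(0.197+0.328·1.43)/(0.197+0.328·0.635)] = 0.6006·ln(0.6660/0.4053) = 0.2984 mol/dm³.
C_T = (C_{R0}−C_R)−C_S = 0.4967 mol/dm³; S̃_{S/T} = 0.2984/0.4967 = 0.601.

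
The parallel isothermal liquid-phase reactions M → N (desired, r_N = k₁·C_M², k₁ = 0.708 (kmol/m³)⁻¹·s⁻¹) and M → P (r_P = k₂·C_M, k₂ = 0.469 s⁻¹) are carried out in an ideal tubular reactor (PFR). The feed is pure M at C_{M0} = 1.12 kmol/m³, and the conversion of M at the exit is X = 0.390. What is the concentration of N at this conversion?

C_M = C_{M0}(1−X) = 0.6832 kmol/m³.
Along a PFR/batch, dC_P/dC_M = −r_P/(r_N+r_P) = −k₂/(k₂+k₁·C_M).
Integrating from C_{M0} to C_M: C_P = (0.469/0.708)·ln[(0.469+0.708·1.12)/(0.469+0.708·0.683)] = 0.6624·ln(1.262/0.9527) = 0.1862 kmol/m³.
Then C_N = (C_{M0}−C_M) − C_P = 0.4368 − 0.1862 = 0.2506 kmol/m³.

0.251 kmol/m³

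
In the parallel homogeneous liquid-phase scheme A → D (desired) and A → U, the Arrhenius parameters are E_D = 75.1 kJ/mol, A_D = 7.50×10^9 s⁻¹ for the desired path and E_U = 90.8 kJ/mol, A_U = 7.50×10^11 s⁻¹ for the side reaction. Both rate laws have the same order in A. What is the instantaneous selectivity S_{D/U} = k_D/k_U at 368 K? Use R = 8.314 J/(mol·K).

1.69

Since both paths have the same order in A, the concentration cancels and S_{D/U} = k_D/k_U = (A_D/A_U)·exp[(E_U−E_D)/(RT)].
(E_U−E_D)/(RT) = (90.8−75.1)×10³/(8.314×368) = 15700/3060 = 5.131.
k_D/k_U = (7.50×10^9/7.50×10^11)·exp(5.131) = 0.01000 × 169.3 = 1.69.
Since E_D < E_U, lowering the temperature improves selectivity toward D.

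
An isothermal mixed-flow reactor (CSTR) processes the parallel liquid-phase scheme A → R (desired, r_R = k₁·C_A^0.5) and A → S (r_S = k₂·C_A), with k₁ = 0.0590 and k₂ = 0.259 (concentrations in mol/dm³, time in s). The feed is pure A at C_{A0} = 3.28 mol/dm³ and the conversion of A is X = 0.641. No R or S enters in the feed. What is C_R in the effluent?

0.365 mol/dm³

Exit C_A = C_{A0}(1−X) = 3.28×0.359 = 1.178 mol/dm³.
A CSTR operates uniformly at the exit composition, giving r_R = 0.06402 and r_S = 0.3050 (each k·C_A^n at C_A = 1.178).
Fraction of consumed A going to R: r_R/(r_R+r_S) = 0.1735.
C_R = 0.1735·C_{A0}·X = 0.1735×3.28×0.641 = 0.365 mol/dm³.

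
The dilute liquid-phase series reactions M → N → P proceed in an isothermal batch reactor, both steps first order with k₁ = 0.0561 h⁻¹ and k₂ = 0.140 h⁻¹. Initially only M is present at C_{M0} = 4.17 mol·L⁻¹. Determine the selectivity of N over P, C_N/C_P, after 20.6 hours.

The intermediate concentration in a first-order A→B→C sequence is C_N = k₁C_{M0}(e^(−k₁t) − e^(−k₂t))/(k₂−k₁).
e^(−k₁t) = e^(−0.0561×20.6) = e^(−1.156) = 0.3148; e^(−k₂t) = e^(−2.884) = 0.05591.
C_N = 0.0561×4.17/(0.140−0.0561) × (0.3148−0.05591) = 2.788×0.2589 = 0.7220 mol·L⁻¹.
C_M = C_{M0}e^(−k₁t) = 1.313 mol·L⁻¹, so C_P = C_{M0}−C_M−C_N = 2.135 mol·L⁻¹; C_N/C_P = 0.338.

0.338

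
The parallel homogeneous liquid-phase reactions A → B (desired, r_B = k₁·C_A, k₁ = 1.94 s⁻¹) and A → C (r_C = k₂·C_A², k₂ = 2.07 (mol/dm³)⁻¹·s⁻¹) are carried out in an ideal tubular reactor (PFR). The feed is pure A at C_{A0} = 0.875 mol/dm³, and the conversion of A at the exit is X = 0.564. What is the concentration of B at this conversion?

C_A = C_{A0}(1−X) = 0.3815 mol/dm³.
Along a PFR/batch, dC_B/dC_A = −r_B/(r_B+r_C) = −k₁/(k₁+k₂·C_A).
Integrating from C_{A0} to C_A: C_B = (1.94/2.07)·ln[(1.94+2.07·0.875)/(1.94+2.07·0.382)] = 0.9372·ln(3.751/2.730) = 0.2979 mol/dm³.

0.298 mol/dm³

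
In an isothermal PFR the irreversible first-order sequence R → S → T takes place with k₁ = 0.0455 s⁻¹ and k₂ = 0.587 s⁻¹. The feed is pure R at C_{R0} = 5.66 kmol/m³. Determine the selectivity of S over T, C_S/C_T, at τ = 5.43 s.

For first-order series with pure R initially, C_S(τ) = k₁C_{R0}/(k₂−k₁)·(e^(−k₁τ) − e^(−k₂τ)).
e^(−k₁τ) = e^(−0.0455×5.43) = e^(−0.2471) = 0.7811; e^(−k₂τ) = e^(−3.187) = 0.04128.
C_S = 0.0455×5.66/(0.587−0.0455) × (0.7811−0.04128) = 0.4756×0.7398 = 0.3518 kmol/m³.
C_R = C_{R0}e^(−k₁τ) = 4.421 kmol/m³, so C_T = C_{R0}−C_R−C_S = 0.8872 kmol/m³; C_S/C_T = 0.397.

0.397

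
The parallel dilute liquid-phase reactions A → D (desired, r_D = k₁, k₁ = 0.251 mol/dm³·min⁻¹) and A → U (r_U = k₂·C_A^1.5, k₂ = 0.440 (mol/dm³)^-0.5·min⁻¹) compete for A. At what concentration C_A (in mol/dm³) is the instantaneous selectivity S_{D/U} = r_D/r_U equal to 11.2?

S_{D/U} = (k₁/k₂)·C_A^-1.5 ⇒ C_A = (S·k₂/k₁)^(1/(-1.5)).
= (11.2×0.440/0.251)^(-0.6667) = (19.63)^(-0.6667) = 0.137 mol/dm³.

0.137 mol/dm³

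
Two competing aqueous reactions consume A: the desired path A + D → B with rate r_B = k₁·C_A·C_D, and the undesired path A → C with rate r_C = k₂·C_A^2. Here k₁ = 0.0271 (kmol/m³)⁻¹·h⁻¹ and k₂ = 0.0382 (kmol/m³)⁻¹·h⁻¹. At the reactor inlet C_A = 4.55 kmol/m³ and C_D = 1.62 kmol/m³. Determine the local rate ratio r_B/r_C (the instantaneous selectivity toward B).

S_{B/C} = r_B/r_C = (k₁·C_A·C_D)/(k₂·C_A^2) = (k₁/k₂)·C_A⁻¹·C_D.
= (0.0271×4.550×1.620) / (0.0382×4.550^2) = 0.1998/0.7908 = 0.253.

0.253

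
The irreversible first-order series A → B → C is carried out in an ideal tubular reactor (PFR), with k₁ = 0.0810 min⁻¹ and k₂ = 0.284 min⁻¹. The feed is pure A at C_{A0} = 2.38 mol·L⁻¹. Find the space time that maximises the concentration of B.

Setting dC_B/dτ = 0 gives τ_opt = ln(k₂/k₁)/(k₂−k₁).
= ln(0.284/0.0810)/(0.284−0.0810) = ln(3.506)/0.2030 = 1.255/0.2030 = 6.18 min.

6.18 min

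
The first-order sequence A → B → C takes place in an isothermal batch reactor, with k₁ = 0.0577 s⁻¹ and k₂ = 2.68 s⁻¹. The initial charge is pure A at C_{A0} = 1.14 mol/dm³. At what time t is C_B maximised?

For first-order series the maximum of C_B occurs at t_opt = ln(k₂/k₁)/(k₂−k₁).
= ln(2.68/0.0577)/(2.68−0.0577) = ln(46.45)/2.622 = 3.838/2.622 = 1.46 s.

1.46 s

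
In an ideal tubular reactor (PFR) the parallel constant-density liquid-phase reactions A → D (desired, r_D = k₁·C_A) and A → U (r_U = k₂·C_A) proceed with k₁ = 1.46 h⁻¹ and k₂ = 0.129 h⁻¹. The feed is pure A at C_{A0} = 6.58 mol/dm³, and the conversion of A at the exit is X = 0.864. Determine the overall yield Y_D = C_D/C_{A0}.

C_A = C_{A0}(1−X) = 0.8949 mol/dm³.
Both paths are first order in A, so the instantaneous fraction to D is constant: dC_D/d(−C_A) = k₁/(k₁+k₂) = 0.9188.
C_D = 0.9188·(C_{A0}−C_A) = 0.9188×5.685 = 5.22 mol/dm³.
Y_D = C_D/C_{A0} = 5.224/6.58 = 0.794.

0.794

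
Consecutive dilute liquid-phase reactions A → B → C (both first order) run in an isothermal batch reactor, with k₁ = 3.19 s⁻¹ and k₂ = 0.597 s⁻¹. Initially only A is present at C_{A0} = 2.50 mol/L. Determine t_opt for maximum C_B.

0.646 s

Setting dC_B/dt = 0 gives t_opt = ln(k₂/k₁)/(k₂−k₁).
= ln(0.597/3.19)/(0.597−3.19) = ln(0.1871)/-2.593 = -1.676/-2.593 = 0.646 s.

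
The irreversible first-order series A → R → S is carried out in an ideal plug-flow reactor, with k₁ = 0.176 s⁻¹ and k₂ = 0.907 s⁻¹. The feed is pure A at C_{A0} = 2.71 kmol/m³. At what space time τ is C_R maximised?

The intermediate peaks when r₁ = r₂, i.e. k₁e^(−k₁τ) = k₂e^(−k₂τ), giving τ_opt = ln(k₂/k₁)/(k₂−k₁).
= ln(0.907/0.176)/(0.907−0.176) = ln(5.153)/0.7310 = 1.640/0.7310 = 2.24 s.

2.24 s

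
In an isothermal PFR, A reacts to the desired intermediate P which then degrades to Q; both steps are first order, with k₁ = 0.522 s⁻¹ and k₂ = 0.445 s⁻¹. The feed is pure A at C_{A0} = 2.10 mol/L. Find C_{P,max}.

For a first-order series the maximum intermediate yield is C_{P,max}/C_{A0} = (k₁/k₂)^[k₂/(k₂−k₁)].
= (0.522/0.445)^(0.445/(0.445−0.522)) = (1.173)^(-5.779) = 0.3976.
C_{P,max} = 0.3976×2.10 = 0.835 mol/L.

0.835 mol/L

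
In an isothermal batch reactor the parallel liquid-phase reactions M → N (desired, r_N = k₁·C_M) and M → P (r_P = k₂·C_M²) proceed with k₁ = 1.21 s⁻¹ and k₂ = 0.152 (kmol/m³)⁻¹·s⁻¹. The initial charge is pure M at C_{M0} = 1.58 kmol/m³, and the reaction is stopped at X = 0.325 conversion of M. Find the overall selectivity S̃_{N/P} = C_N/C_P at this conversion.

6.03

C_M = C_{M0}(1−X) = 1.067 kmol/m³.
Along a PFR/batch, dC_N/dC_M = −r_N/(r_N+r_P) = −k₁/(k₁+k₂·C_M).
Integrating from C_{M0} to C_M: C_N = (1.21/0.152)·ln[(1.21+0.152·1.58)/(1.21+0.152·1.07)] = 7.961·ln(1.450/1.372) = 0.4404 kmol/m³.
C_P = (C_{M0}−C_M)−C_N = 0.07308 kmol/m³; S̃_{N/P} = 0.4404/0.07308 = 6.03.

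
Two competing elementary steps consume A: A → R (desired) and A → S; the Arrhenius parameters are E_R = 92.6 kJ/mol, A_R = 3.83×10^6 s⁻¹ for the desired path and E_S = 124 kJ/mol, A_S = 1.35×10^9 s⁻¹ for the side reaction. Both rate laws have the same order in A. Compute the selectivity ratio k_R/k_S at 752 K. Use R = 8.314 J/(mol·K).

0.431

Since both paths have the same order in A, the concentration cancels and S_{R/S} = k_R/k_S = (A_R/A_S)·exp[(E_S−E_R)/(RT)].
(E_S−E_R)/(RT) = (124−92.6)×10³/(8.314×752) = 31400/6252 = 5.022.
k_R/k_S = (3.83×10^6/1.35×10^9)·exp(5.022) = 0.002837 × 151.8 = 0.431.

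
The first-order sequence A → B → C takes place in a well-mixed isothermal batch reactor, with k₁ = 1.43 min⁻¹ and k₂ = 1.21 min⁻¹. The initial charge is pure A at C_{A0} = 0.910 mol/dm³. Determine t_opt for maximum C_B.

0.759 min

Setting dC_B/dt = 0 gives t_opt = ln(k₂/k₁)/(k₂−k₁).
= ln(1.21/1.43)/(1.21−1.43) = ln(0.8462)/-0.2200 = -0.1671/-0.2200 = 0.759 min.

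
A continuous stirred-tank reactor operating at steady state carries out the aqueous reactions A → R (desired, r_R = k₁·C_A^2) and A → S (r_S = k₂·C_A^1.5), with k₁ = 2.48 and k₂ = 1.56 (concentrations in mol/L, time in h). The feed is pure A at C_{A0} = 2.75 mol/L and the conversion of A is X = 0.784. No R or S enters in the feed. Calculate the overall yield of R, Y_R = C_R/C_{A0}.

Exit C_A = C_{A0}(1−X) = 2.75×0.216 = 0.5940 mol/L.
A CSTR operates uniformly at the exit composition, giving r_R = 0.8750 and r_S = 0.7142 (each k·C_A^n at C_A = 0.5940).
Fraction of consumed A going to R: r_R/(r_R+r_S) = 0.5506.
C_R = 0.5506·C_{A0}·X = 0.5506×2.75×0.784 = 1.19 mol/L; Y_R = C_R/C_{A0} = 0.432.

0.432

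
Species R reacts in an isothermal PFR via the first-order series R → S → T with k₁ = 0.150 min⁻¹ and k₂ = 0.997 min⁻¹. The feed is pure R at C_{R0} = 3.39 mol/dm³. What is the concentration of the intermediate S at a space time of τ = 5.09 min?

0.276 mol/dm³

The intermediate concentration in a first-order A→B→C sequence is C_S = k₁C_{R0}(e^(−k₁τ) − e^(−k₂τ))/(k₂−k₁).
e^(−k₁τ) = e^(−0.150×5.09) = e^(−0.7635) = 0.4660; e^(−k₂τ) = e^(−5.075) = 0.006253.
C_S = 0.150×3.39/(0.997−0.150) × (0.4660−0.006253) = 0.6004×0.4598 = 0.2760 mol/dm³.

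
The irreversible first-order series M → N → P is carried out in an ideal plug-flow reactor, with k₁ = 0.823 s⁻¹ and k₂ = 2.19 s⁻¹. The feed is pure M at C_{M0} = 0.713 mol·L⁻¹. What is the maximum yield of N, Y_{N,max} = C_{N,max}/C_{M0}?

For a first-order series the maximum intermediate yield is C_{N,max}/C_{M0} = (k₁/k₂)^[k₂/(k₂−k₁)].
= (0.823/2.19)^(2.19/(2.19−0.823)) = (0.3758)^(1.602) = 0.2085.

0.208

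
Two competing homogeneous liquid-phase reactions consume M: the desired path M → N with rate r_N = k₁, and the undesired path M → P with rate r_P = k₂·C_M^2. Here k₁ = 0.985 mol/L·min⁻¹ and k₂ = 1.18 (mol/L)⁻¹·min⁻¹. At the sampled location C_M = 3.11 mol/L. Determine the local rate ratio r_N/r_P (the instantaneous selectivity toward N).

0.0863

S_{N/P} = r_N/r_P = (k₁)/(k₂·C_M^2) = (k₁/k₂)·C_M^-2.
= (0.985) / (1.18×3.110^2) = 0.9850/11.41 = 0.0863.
The undesired path is higher order in M, so low C_M (CSTR or dilute feed) favours N.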